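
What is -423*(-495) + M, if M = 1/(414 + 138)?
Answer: 115580521/552 ≈ 2.0939e+5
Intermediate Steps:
M = 1/552 ≈ 0.0018116
-423*(-495) + M = -423*(-495) + 1/552 = 209385 + 1/552 = 115580521/552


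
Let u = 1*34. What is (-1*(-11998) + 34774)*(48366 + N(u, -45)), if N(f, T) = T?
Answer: 2260069812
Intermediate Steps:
u = 34
(-1*(-11998) + 34774)*(48366 + N(u, -45)) = (-1*(-11998) + 34774)*(48366 - 45) = (11998 + 34774)*48321 = 46772*48321 = 2260069812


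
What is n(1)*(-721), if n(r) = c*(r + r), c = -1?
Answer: 1442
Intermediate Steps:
n(r) = -2*r (n(r) = -(r + r) = -2*r)
n(1)*(-721) = -2*1*(-721) = -2*(-721) = 1442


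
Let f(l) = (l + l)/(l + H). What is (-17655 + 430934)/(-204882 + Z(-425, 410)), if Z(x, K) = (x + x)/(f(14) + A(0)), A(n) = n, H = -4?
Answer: -2892953/1436299 ≈ -2.0142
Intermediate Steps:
f(l) = 2*l/(-4 + l) (f(l) = (l + l)/(l - 4) = (2*l)/(-4 + l) = 2*l/(-4 + l))
Z(x, K) = 5*x/7 (Z(x, K) = (x + x)/(2*14/(-4 + 14) + 0) = (2*x)/(2*14/10 + 0) = (2*x)/(2*14*(1/10) + 0) = (2*x)/(14/5 + 0) = (2*x)/(14/5) = (2*x)*(5/14) = 5*x/7)
(-17655 + 430934)/(-204882 + Z(-425, 410)) = (-17655 + 430934)/(-204882 + (5/7)*(-425)) = 413279/(-204882 - 2125/7) = 413279/(-1436299/7) = 413279*(-7/1436299) = -2892953/1436299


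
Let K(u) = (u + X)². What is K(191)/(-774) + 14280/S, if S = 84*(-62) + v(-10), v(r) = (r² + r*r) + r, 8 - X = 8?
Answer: -97057189/1941966 ≈ -49.979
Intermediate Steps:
X = 0 (X = 8 - 1*8 = 8 - 8 = 0)
v(r) = r + 2*r² (v(r) = (r² + r²) + r = 2*r² + r = r + 2*r²)
S = -5018 (S = 84*(-62) - 10*(1 + 2*(-10)) = -5208 - 10*(1 - 20) = -5208 - 10*(-19) = -5208 + 190 = -5018)
K(u) = u² (K(u) = (u + 0)² = u²)
K(191)/(-774) + 14280/S = 191²/(-774) + 14280/(-5018) = 36481*(-1/774) + 14280*(-1/5018) = -36481/774 - 7140/2509 = -97057189/1941966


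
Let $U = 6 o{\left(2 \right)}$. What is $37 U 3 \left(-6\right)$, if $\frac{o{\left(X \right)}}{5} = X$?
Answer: $-39960$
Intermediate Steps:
$o{\left(X \right)} = 5 X$
$U = 60$ ($U = 6 \cdot 5 \cdot 2 = 6 \cdot 10 = 60$)
$37 U 3 \left(-6\right) = 37 \cdot 60 \cdot 3 \left(-6\right) = 2220 \left(-18\right) = -39960$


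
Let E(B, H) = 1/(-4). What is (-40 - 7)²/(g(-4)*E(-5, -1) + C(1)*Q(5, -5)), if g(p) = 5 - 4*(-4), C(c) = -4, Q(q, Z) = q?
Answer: -8836/101 ≈ -87.485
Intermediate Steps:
E(B, H) = -¼
g(p) = 21 (g(p) = 5 + 16 = 21)
(-40 - 7)²/(g(-4)*E(-5, -1) + C(1)*Q(5, -5)) = (-40 - 7)²/(21*(-¼) - 4*5) = (-47)²/(-21/4 - 20) = 2209/(-101/4) = 2209*(-4/101) = -8836/101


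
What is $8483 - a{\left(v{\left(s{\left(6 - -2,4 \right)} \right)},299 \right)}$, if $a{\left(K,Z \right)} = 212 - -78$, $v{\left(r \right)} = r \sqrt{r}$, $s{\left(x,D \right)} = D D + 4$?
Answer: $8193$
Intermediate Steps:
$s{\left(x,D \right)} = 4 + D^{2}$ ($s{\left(x,D \right)} = D^{2} + 4 = 4 + D^{2}$)
$v{\left(r \right)} = r^{\frac{3}{2}}$
$a{\left(K,Z \right)} = 290$ ($a{\left(K,Z \right)} = 212 + 78 = 290$)
$8483 - a{\left(v{\left(s{\left(6 - -2,4 \right)} \right)},299 \right)} = 8483 - 290 = 8193$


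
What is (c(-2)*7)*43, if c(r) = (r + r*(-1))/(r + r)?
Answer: 0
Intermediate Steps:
c(r) = 0 (c(r) = (r - r)/((2*r)) = 0*(1/(2*r)) = 0)
(c(-2)*7)*43 = (0*7)*43 = 0*43 = 0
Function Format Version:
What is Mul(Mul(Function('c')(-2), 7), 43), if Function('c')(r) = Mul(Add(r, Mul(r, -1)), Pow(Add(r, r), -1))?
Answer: 0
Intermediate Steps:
Function('c')(r) = 0 (Function('c')(r) = Mul(Add(r, Mul(-1, r)), Pow(Mul(2, r), -1)) = Mul(0, Mul(Rational(1, 2), Pow(r, -1))) = 0)
Mul(Mul(Function('c')(-2), 7), 43) = Mul(Mul(0, 7), 43) = Mul(0, 43) = 0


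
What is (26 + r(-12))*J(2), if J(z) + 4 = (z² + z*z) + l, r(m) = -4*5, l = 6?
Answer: 60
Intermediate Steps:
r(m) = -20
J(z) = 2 + 2*z² (J(z) = -4 + ((z² + z*z) + 6) = -4 + ((z² + z²) + 6) = -4 + (2*z² + 6) = -4 + (6 + 2*z²) = 2 + 2*z²)
(26 + r(-12))*J(2) = (26 - 20)*(2 + 2*2²) = 6*(2 + 2*4) = 6*(2 + 8) = 6*10 = 60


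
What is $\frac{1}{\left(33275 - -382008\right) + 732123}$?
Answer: $\frac{1}{1147406} \approx 8.7153 \cdot 10^{-7}$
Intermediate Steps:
$\frac{1}{\left(33275 - -382008\right) + 732123} = \frac{1}{\left(33275 + 382008\right) + 732123} = \frac{1}{415283 + 732123} = \frac{1}{1147406}$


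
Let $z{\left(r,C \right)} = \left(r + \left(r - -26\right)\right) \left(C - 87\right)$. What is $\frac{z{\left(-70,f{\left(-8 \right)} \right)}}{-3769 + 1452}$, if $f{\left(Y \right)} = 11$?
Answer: $- \frac{8664}{2317} \approx -3.7393$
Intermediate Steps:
$z{\left(r,C \right)} = \left(-87 + C\right) \left(26 + 2 r\right)$ ($z{\left(r,C \right)} = \left(r + \left(r + 26\right)\right) \left(-87 + C\right) = \left(r + \left(26 + r\right)\right) \left(-87 + C\right) = \left(26 + 2 r\right) \left(-87 + C\right) = \left(-87 + C\right) \left(26 + 2 r\right)$)
$\frac{z{\left(-70,f{\left(-8 \right)} \right)}}{-3769 + 1452} = \frac{-2262 - -12180 + 26 \cdot 11 + 2 \cdot 11 \left(-70\right)}{-3769 + 1452} = \frac{-2262 + 12180 + 286 - 1540}{-2317} = 8664 \left(- \frac{1}{2317}\right) = - \frac{8664}{2317}$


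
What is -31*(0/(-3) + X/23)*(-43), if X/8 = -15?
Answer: -159960/23 ≈ -6954.8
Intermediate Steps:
X = -120 (X = 8*(-15) = -120)
-31*(0/(-3) + X/23)*(-43) = -31*(0/(-3) - 120/23)*(-43) = -31*(0*(-1/3) - 120*1/23)*(-43) = -31*(0 - 120/23)*(-43) = -31*(-120/23)*(-43) = (3720/23)*(-43) = -159960/23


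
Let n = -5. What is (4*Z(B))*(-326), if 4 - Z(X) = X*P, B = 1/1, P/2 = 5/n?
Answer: -7824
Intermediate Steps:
P = -2 (P = 2*(5/(-5)) = 2*(5*(-1/5)) = 2*(-1) = -2)
B = 1
Z(X) = 4 + 2*X (Z(X) = 4 - X*(-2) = 4 - (-2)*X = 4 + 2*X)
(4*Z(B))*(-326) = (4*(4 + 2*1))*(-326) = (4*(4 + 2))*(-326) = (4*6)*(-326) = 24*(-326) = -7824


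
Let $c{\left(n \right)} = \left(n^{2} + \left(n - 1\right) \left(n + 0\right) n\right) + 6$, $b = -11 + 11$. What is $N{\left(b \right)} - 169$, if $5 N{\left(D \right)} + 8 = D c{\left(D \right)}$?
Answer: $- \frac{853}{5} \approx -170.6$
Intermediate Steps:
$b = 0$
$c{\left(n \right)} = 6 + n^{2} + n^{2} \left(-1 + n\right)$ ($c{\left(n \right)} = \left(n^{2} + \left(-1 + n\right) n n\right) + 6 = \left(n^{2} + n \left(-1 + n\right) n\right) + 6 = \left(n^{2} + n^{2} \left(-1 + n\right)\right) + 6 = 6 + n^{2} + n^{2} \left(-1 + n\right)$)
$N{\left(D \right)} = - \frac{8}{5} + \frac{D \left(6 + D^{3}\right)}{5}$
$N{\left(b \right)} - 169 = \left(- \frac{8}{5} + \frac{1}{5} \cdot 0 \left(6 + 0^{3}\right)\right) - 169 = \left(- \frac{8}{5} + \frac{1}{5} \cdot 0 \left(6 + 0\right)\right) - 169 = \left(- \frac{8}{5} + \frac{1}{5} \cdot 0 \cdot 6\right) - 169 = \left(- \frac{8}{5} + 0\right) - 169 = - \frac{8}{5} - 169 = - \frac{853}{5}$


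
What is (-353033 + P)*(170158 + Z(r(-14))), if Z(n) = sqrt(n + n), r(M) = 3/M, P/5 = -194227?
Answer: -225317778544 - 1324168*I*sqrt(21)/7 ≈ -2.2532e+11 - 8.6687e+5*I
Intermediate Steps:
P = -971135 (P = 5*(-194227) = -971135)
Z(n) = sqrt(2)*sqrt(n) (Z(n) = sqrt(2*n) = sqrt(2)*sqrt(n))
(-353033 + P)*(170158 + Z(r(-14))) = (-353033 - 971135)*(170158 + sqrt(2)*sqrt(3/(-14))) = -1324168*(170158 + sqrt(2)*sqrt(3*(-1/14))) = -1324168*(170158 + sqrt(2)*sqrt(-3/14)) = -1324168*(170158 + sqrt(2)*(I*sqrt(42)/14)) = -1324168*(170158 + I*sqrt(21)/7) = -225317778544 - 1324168*I*sqrt(21)/7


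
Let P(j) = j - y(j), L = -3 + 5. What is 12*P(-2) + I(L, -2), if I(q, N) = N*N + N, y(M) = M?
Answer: 2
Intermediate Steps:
L = 2
I(q, N) = N + N² (I(q, N) = N² + N = N + N²)
P(j) = 0 (P(j) = j - j = 0)
12*P(-2) + I(L, -2) = 12*0 - 2*(1 - 2) = 0 - 2*(-1) = 0 + 2 = 2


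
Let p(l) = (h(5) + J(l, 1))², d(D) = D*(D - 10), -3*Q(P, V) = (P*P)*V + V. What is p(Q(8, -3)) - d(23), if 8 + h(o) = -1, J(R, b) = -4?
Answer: -130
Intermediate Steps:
Q(P, V) = -V/3 - V*P²/3 (Q(P, V) = -((P*P)*V + V)/3 = -(P²*V + V)/3 = -(V*P² + V)/3 = -(V + V*P²)/3 = -V/3 - V*P²/3)
h(o) = -9 (h(o) = -8 - 1 = -9)
d(D) = D*(-10 + D)
p(l) = 169 (p(l) = (-9 - 4)² = (-13)² = 169)
p(Q(8, -3)) - d(23) = 169 - 23*(-10 + 23) = 169 - 23*13 = 169 - 1*299 = 169 - 299 = -130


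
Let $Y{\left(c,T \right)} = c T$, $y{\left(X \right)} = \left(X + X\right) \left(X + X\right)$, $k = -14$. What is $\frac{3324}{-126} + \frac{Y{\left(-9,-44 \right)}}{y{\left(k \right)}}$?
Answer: $- \frac{15215}{588} \approx -25.876$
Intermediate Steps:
$y{\left(X \right)} = 4 X^{2}$ ($y{\left(X \right)} = 2 X 2 X = 4 X^{2}$)
$Y{\left(c,T \right)} = T c$
$\frac{3324}{-126} + \frac{Y{\left(-9,-44 \right)}}{y{\left(k \right)}} = \frac{3324}{-126} + \frac{\left(-44\right) \left(-9\right)}{4 \left(-14\right)^{2}} = 3324 \left(- \frac{1}{126}\right) + \frac{396}{4 \cdot 196} = - \frac{554}{21} + \frac{396}{784} = - \frac{554}{21} + 396 \cdot \frac{1}{784} = - \frac{554}{21} + \frac{99}{196} = - \frac{15215}{588}$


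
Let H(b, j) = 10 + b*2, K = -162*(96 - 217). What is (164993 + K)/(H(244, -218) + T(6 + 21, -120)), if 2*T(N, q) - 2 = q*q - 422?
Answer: 184595/7488 ≈ 24.652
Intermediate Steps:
T(N, q) = -210 + q²/2 (T(N, q) = 1 + (q*q - 422)/2 = 1 + (q² - 422)/2 = 1 + (-422 + q²)/2 = 1 + (-211 + q²/2) = -210 + q²/2)
K = 19602 (K = -162*(-121) = 19602)
H(b, j) = 10 + 2*b
(164993 + K)/(H(244, -218) + T(6 + 21, -120)) = (164993 + 19602)/((10 + 2*244) + (-210 + (½)*(-120)²)) = 184595/((10 + 488) + (-210 + (½)*14400)) = 184595/(498 + (-210 + 7200)) = 184595/(498 + 6990) = 184595/7488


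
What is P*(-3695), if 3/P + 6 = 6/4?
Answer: 7390/3 ≈ 2463.3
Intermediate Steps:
P = -⅔ (P = 3/(-6 + 6/4) = 3/(-6 + 6*(¼)) = 3/(-6 + 3/2) = 3/(-9/2) = 3*(-2/9) = -⅔ ≈ -0.66667)
P*(-3695) = -⅔*(-3695) = 7390/3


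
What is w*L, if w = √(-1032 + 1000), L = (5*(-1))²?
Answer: 100*I*√2 ≈ 141.42*I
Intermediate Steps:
L = 25 (L = (-5)² = 25)
w = 4*I*√2 (w = √(-32) = 4*I*√2 ≈ 5.6569*I)
w*L = (4*I*√2)*25 = 100*I*√2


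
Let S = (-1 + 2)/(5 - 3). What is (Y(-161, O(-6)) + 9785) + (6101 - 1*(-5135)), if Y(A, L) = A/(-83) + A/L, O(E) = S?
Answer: 1718178/83 ≈ 20701.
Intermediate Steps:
S = ½ (S = 1/2 = 1*(½) = ½ ≈ 0.50000)
O(E) = ½
Y(A, L) = -A/83 + A/L (Y(A, L) = A*(-1/83) + A/L = -A/83 + A/L)
(Y(-161, O(-6)) + 9785) + (6101 - 1*(-5135)) = ((-1/83*(-161) - 161/½) + 9785) + (6101 - 1*(-5135)) = ((161/83 - 161*2) + 9785) + (6101 + 5135) = ((161/83 - 322) + 9785) + 11236 = (-26565/83 + 9785) + 11236 = 785590/83 + 11236 = 1718178/83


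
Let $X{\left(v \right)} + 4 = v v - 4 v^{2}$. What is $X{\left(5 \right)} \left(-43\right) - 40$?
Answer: $3357$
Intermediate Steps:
$X{\left(v \right)} = -4 - 3 v^{2}$ ($X{\left(v \right)} = -4 - \left(4 v^{2} - v v\right) = -4 + \left(v^{2} - 4 v^{2}\right) = -4 - 3 v^{2}$)
$X{\left(5 \right)} \left(-43\right) - 40 = \left(-4 - 3 \cdot 5^{2}\right) \left(-43\right) - 40 = \left(-4 - 75\right) \left(-43\right) - 40 = \left(-79\right) \left(-43\right) - 40 = 3397 - 40 = 3357$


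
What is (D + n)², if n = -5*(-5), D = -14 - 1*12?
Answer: 1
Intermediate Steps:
D = -26 (D = -14 - 12 = -26)
n = 25
(D + n)² = (-26 + 25)² = (-1)² = 1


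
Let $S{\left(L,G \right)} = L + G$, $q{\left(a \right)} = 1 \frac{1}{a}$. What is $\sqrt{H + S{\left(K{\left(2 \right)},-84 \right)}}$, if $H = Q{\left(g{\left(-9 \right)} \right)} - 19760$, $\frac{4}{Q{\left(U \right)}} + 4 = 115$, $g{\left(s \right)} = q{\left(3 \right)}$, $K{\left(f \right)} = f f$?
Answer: $\frac{2 i \sqrt{61112049}}{111} \approx 140.85 i$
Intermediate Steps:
$K{\left(f \right)} = f^{2}$
$q{\left(a \right)} = \frac{1}{a}$
$g{\left(s \right)} = \frac{1}{3}$
$Q{\left(U \right)} = \frac{4}{111}$ ($Q{\left(U \right)} = \frac{4}{-4 + 115} = \frac{4}{111}$)
$H = - \frac{2193356}{111}$ ($H = \frac{4}{111} - 19760 = - \frac{2193356}{111} \approx -19760.0$)
$S{\left(L,G \right)} = G + L$
$\sqrt{H + S{\left(K{\left(2 \right)},-84 \right)}} = \sqrt{- \frac{2193356}{111} - \left(84 - 2^{2}\right)} = \sqrt{- \frac{2193356}{111} + \left(-84 + 4\right)} = \sqrt{- \frac{2193356}{111} - 80} = \sqrt{- \frac{2202236}{111}} = \frac{2 i \sqrt{61112049}}{111}$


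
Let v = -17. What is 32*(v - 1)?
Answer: -576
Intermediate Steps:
32*(v - 1) = 32*(-17 - 1) = 32*(-18) = -576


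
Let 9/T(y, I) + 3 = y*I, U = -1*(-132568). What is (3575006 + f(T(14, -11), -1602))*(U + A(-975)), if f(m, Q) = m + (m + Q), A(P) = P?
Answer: 73826885185130/157 ≈ 4.7023e+11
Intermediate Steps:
U = 132568
T(y, I) = 9/(-3 + I*y) (T(y, I) = 9/(-3 + y*I) = 9/(-3 + I*y))
f(m, Q) = Q + 2*m (f(m, Q) = m + (Q + m) = Q + 2*m)
(3575006 + f(T(14, -11), -1602))*(U + A(-975)) = (3575006 + (-1602 + 2*(9/(-3 - 11*14))))*(132568 - 975) = (3575006 + (-1602 + 2*(9/(-3 - 154))))*131593 = (3575006 + (-1602 + 2*(9/(-157))))*131593 = (3575006 + (-1602 + 2*(9*(-1/157))))*131593 = (3575006 + (-1602 + 2*(-9/157)))*131593 = (3575006 + (-1602 - 18/157))*131593 = (3575006 - 251532/157)*131593 = (561024410/157)*131593 = 73826885185130/157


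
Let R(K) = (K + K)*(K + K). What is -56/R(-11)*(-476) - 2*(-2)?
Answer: 7148/121 ≈ 59.074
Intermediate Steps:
R(K) = 4*K² (R(K) = (2*K)*(2*K) = 4*K²)
-56/R(-11)*(-476) - 2*(-2) = -56/(4*(-11)²)*(-476) - 2*(-2) = -56/(4*121)*(-476) + 4 = -56/484*(-476) + 4 = -56*1/484*(-476) + 4 = -14/121*(-476) + 4 = 6664/121 + 4 = 7148/121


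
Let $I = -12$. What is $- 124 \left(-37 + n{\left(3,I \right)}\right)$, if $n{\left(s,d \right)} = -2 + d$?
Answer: $6324$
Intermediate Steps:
$- 124 \left(-37 + n{\left(3,I \right)}\right) = - 124 \left(-37 - 14\right) = \left(-124\right) \left(-51\right) = 6324$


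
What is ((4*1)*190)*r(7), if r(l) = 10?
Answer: 7600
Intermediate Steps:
((4*1)*190)*r(7) = ((4*1)*190)*10 = (4*190)*10 = 760*10 = 7600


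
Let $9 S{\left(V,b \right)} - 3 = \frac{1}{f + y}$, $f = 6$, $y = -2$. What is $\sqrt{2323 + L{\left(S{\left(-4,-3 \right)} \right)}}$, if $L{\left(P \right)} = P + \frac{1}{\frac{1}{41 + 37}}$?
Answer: $\frac{\sqrt{86449}}{6} \approx 49.004$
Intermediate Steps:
$S{\left(V,b \right)} = \frac{13}{36}$ ($S{\left(V,b \right)} = \frac{1}{3} + \frac{1}{9 \left(6 - 2\right)} = \frac{1}{3} + \frac{1}{9 \cdot 4} = \frac{1}{3} + \frac{1}{9} \cdot \frac{1}{4} = \frac{1}{3} + \frac{1}{36} = \frac{13}{36}$)
$L{\left(P \right)} = 78 + P$ ($L{\left(P \right)} = P + \frac{1}{\frac{1}{78}} = P + 78 = 78 + P$)
$\sqrt{2323 + L{\left(S{\left(-4,-3 \right)} \right)}} = \sqrt{2323 + \left(78 + \frac{13}{36}\right)} = \sqrt{2323 + \frac{2821}{36}} = \sqrt{\frac{86449}{36}} = \frac{\sqrt{86449}}{6}$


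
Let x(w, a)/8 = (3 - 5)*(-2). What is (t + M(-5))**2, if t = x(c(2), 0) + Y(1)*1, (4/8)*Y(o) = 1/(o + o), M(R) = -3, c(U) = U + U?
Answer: 900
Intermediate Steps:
c(U) = 2*U
x(w, a) = 32 (x(w, a) = 8*((3 - 5)*(-2)) = 8*(-2*(-2)) = 8*4 = 32)
Y(o) = 1/o (Y(o) = 2/(o + o) = 2/((2*o)) = 2*(1/(2*o)) = 1/o)
t = 33 (t = 32 + 1/1 = 32 + 1*1 = 32 + 1 = 33)
(t + M(-5))**2 = (33 - 3)**2 = 30**2 = 900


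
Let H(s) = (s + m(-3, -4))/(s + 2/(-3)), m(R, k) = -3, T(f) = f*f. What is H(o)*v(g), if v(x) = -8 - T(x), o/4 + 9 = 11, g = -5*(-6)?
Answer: -6810/11 ≈ -619.09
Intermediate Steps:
T(f) = f²
g = 30
o = 8 (o = -36 + 4*11 = -36 + 44 = 8)
H(s) = (-3 + s)/(-⅔ + s) (H(s) = (s - 3)/(s + 2/(-3)) = (-3 + s)/(s + 2*(-⅓)) = (-3 + s)/(s - ⅔) = (-3 + s)/(-⅔ + s))
v(x) = -8 - x²
H(o)*v(g) = (3*(-3 + 8)/(-2 + 3*8))*(-8 - 1*30²) = (3*5/(-2 + 24))*(-8 - 1*900) = (3*5/22)*(-8 - 900) = (3*(1/22)*5)*(-908) = (15/22)*(-908) = -6810/11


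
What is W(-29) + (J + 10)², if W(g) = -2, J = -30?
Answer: 398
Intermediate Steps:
W(-29) + (J + 10)² = -2 + (-30 + 10)² = -2 + (-20)² = -2 + 400 = 398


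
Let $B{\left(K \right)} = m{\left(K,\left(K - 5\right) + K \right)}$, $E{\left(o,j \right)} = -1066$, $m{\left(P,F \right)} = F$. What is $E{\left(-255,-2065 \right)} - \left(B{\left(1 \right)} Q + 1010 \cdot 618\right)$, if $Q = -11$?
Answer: $-625279$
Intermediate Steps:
$B{\left(K \right)} = -5 + 2 K$ ($B{\left(K \right)} = \left(K - 5\right) + K = \left(-5 + K\right) + K = -5 + 2 K$)
$E{\left(-255,-2065 \right)} - \left(B{\left(1 \right)} Q + 1010 \cdot 618\right) = -1066 - \left(\left(-5 + 2 \cdot 1\right) \left(-11\right) + 1010 \cdot 618\right) = -1066 - \left(\left(-5 + 2\right) \left(-11\right) + 624180\right) = -1066 - \left(\left(-3\right) \left(-11\right) + 624180\right) = -1066 - \left(33 + 624180\right) = -1066 - 624213 = -625279$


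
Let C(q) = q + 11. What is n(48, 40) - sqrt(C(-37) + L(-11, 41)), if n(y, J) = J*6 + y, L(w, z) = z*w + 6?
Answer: 288 - I*sqrt(471) ≈ 288.0 - 21.703*I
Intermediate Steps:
C(q) = 11 + q
L(w, z) = 6 + w*z (L(w, z) = w*z + 6 = 6 + w*z)
n(y, J) = y + 6*J (n(y, J) = 6*J + y = y + 6*J)
n(48, 40) - sqrt(C(-37) + L(-11, 41)) = (48 + 6*40) - sqrt((11 - 37) + (6 - 11*41)) = (48 + 240) - sqrt(-26 + (6 - 451)) = 288 - sqrt(-26 - 445) = 288 - sqrt(-471) = 288 - I*sqrt(471)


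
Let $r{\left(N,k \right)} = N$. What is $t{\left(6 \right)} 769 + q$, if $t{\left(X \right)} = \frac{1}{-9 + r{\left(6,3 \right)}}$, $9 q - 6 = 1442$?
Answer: $- \frac{859}{9} \approx -95.444$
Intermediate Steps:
$q = \frac{1448}{9}$ ($q = \frac{2}{3} + \frac{1}{9} \cdot 1442 = \frac{2}{3} + \frac{1442}{9} = \frac{1448}{9} \approx 160.89$)
$t{\left(X \right)} = - \frac{1}{3}$ ($t{\left(X \right)} = \frac{1}{-9 + 6} = \frac{1}{-3} = - \frac{1}{3}$)
$t{\left(6 \right)} 769 + q = \left(- \frac{1}{3}\right) 769 + \frac{1448}{9} = - \frac{769}{3} + \frac{1448}{9} = - \frac{859}{9}$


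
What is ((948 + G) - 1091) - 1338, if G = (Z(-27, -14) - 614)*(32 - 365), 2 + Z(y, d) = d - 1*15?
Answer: 213304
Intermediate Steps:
Z(y, d) = -17 + d (Z(y, d) = -2 + (d - 1*15) = -2 + (d - 15) = -2 + (-15 + d) = -17 + d)
G = 214785 (G = ((-17 - 14) - 614)*(32 - 365) = (-31 - 614)*(-333) = -645*(-333) = 214785)
((948 + G) - 1091) - 1338 = ((948 + 214785) - 1091) - 1338 = (215733 - 1091) - 1338 = 214642 - 1338 = 213304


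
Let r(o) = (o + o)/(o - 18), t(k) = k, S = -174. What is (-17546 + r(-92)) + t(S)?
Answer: -974508/55 ≈ -17718.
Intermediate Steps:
r(o) = 2*o/(-18 + o) (r(o) = (2*o)/(-18 + o) = 2*o/(-18 + o))
(-17546 + r(-92)) + t(S) = (-17546 + 2*(-92)/(-18 - 92)) - 174 = (-17546 + 2*(-92)/(-110)) - 174 = (-17546 + 2*(-92)*(-1/110)) - 174 = (-17546 + 92/55) - 174 = -964938/55 - 174 = -974508/55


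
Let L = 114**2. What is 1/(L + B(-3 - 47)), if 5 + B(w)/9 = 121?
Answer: 1/14040 ≈ 7.1225e-5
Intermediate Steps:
B(w) = 1044 (B(w) = -45 + 9*121 = -45 + 1089 = 1044)
L = 12996
1/(L + B(-3 - 47)) = 1/(12996 + 1044) = 1/14040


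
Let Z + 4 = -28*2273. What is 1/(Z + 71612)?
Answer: 1/7964 ≈ 0.00012557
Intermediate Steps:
Z = -63648 (Z = -4 - 28*2273 = -4 - 63644 = -63648)
1/(Z + 71612) = 1/(-63648 + 71612) = 1/7964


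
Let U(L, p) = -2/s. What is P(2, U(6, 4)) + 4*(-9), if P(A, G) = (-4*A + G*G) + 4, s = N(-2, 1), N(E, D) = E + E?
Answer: -159/4 ≈ -39.750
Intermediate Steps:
N(E, D) = 2*E
s = -4 (s = 2*(-2) = -4)
U(L, p) = 1/2 (U(L, p) = -2/(-4) = -2*(-1/4) = 1/2)
P(A, G) = 4 + G**2 - 4*A (P(A, G) = (-4*A + G**2) + 4 = (G**2 - 4*A) + 4 = 4 + G**2 - 4*A)
P(2, U(6, 4)) + 4*(-9) = (4 + (1/2)**2 - 4*2) + 4*(-9) = (4 + 1/4 - 8) - 36 = -15/4 - 36 = -159/4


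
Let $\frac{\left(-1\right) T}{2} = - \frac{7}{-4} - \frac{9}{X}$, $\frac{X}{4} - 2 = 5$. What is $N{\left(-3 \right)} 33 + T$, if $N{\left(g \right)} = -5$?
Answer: $- \frac{1175}{7} \approx -167.86$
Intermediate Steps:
$X = 28$ ($X = 8 + 4 \cdot 5 = 8 + 20 = 28$)
$T = - \frac{20}{7}$ ($T = - 2 \left(- \frac{7}{-4} - \frac{9}{28}\right) = - 2 \left(\left(-7\right) \left(- \frac{1}{4}\right) - \frac{9}{28}\right) = - 2 \left(\frac{7}{4} - \frac{9}{28}\right) = \left(-2\right) \frac{10}{7} = - \frac{20}{7} \approx -2.8571$)
$N{\left(-3 \right)} 33 + T = \left(-5\right) 33 - \frac{20}{7} = -165 - \frac{20}{7} = - \frac{1175}{7}$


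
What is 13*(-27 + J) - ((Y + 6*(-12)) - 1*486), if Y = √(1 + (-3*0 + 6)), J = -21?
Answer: -66 - √7 ≈ -68.646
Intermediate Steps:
Y = √7 (Y = √(1 + (0 + 6)) = √(1 + 6) = √7 ≈ 2.6458)
13*(-27 + J) - ((Y + 6*(-12)) - 1*486) = 13*(-27 - 21) - ((√7 + 6*(-12)) - 1*486) = 13*(-48) - ((√7 - 72) - 486) = -624 - ((-72 + √7) - 486) = -624 - (-558 + √7) = -624 + (558 - √7) = -66 - √7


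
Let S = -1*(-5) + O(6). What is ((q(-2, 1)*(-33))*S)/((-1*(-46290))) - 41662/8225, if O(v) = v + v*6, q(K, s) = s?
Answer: -129419397/25382350 ≈ -5.0988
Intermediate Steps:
O(v) = 7*v (O(v) = v + 6*v = 7*v)
S = 47 (S = -1*(-5) + 7*6 = 5 + 42 = 47)
((q(-2, 1)*(-33))*S)/((-1*(-46290))) - 41662/8225 = ((1*(-33))*47)/((-1*(-46290))) - 41662/8225 = -33*47/46290 - 41662*1/8225 = -1551*1/46290 - 41662/8225 = -517/15430 - 41662/8225 = -129419397/25382350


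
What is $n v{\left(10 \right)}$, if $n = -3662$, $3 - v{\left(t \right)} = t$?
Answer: $25634$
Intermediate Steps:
$v{\left(t \right)} = 3 - t$
$n v{\left(10 \right)} = - 3662 \left(3 - 10\right) = \left(-3662\right) \left(-7\right) = 25634$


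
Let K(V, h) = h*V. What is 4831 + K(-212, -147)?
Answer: 35995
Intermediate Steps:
K(V, h) = V*h
4831 + K(-212, -147) = 4831 - 212*(-147) = 4831 + 31164 = 35995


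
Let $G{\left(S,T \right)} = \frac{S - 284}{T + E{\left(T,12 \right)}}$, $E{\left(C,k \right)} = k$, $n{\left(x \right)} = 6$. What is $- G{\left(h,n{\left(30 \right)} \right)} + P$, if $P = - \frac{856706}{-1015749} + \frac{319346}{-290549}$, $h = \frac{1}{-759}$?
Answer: $\frac{43192056516613}{2782605787038} \approx 15.522$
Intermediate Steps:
$h = - \frac{1}{759} \approx -0.0013175$
$G{\left(S,T \right)} = \frac{-284 + S}{12 + T}$ ($G{\left(S,T \right)} = \frac{S - 284}{T + 12} = \frac{-284 + S}{12 + T}$)
$P = - \frac{10780044080}{42160693743}$ ($P = \left(-856706\right) \left(- \frac{1}{1015749}\right) + 319346 \left(- \frac{1}{290549}\right) = \frac{856706}{1015749} - \frac{319346}{290549} = - \frac{10780044080}{42160693743} \approx -0.25569$)
$- G{\left(h,n{\left(30 \right)} \right)} + P = - \frac{-284 - \frac{1}{759}}{12 + 6} - \frac{10780044080}{42160693743} = - \frac{-215557}{18 \cdot 759} - \frac{10780044080}{42160693743} = \left(-1\right) \left(- \frac{215557}{13662}\right) - \frac{10780044080}{42160693743} = \frac{215557}{13662} - \frac{10780044080}{42160693743} = \frac{43192056516613}{2782605787038}$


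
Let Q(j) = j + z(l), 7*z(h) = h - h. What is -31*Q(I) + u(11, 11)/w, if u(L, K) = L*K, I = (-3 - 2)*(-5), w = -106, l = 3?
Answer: -82271/106 ≈ -776.14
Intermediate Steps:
z(h) = 0 (z(h) = (h - h)/7 = (⅐)*0 = 0)
I = 25 (I = -5*(-5) = 25)
Q(j) = j (Q(j) = j + 0 = j)
u(L, K) = K*L
-31*Q(I) + u(11, 11)/w = -31*25 + (11*11)/(-106) = -775 + 121*(-1/106) = -775 - 121/106 = -82271/106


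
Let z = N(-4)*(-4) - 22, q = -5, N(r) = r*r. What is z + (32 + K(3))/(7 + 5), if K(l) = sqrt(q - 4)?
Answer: -250/3 + I/4 ≈ -83.333 + 0.25*I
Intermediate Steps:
N(r) = r**2
K(l) = 3*I (K(l) = sqrt(-5 - 4) = sqrt(-9) = 3*I)
z = -86 (z = (-4)**2*(-4) - 22 = 16*(-4) - 22 = -64 - 22 = -86)
z + (32 + K(3))/(7 + 5) = -86 + (32 + 3*I)/(7 + 5) = -86 + (32 + 3*I)/12 = -86 + (8/3 + I/4) = -250/3 + I/4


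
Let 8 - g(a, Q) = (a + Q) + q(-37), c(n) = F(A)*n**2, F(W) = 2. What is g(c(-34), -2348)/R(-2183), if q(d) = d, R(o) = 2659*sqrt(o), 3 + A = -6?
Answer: -81*I*sqrt(2183)/5804597 ≈ -0.00065199*I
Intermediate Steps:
A = -9 (A = -3 - 6 = -9)
c(n) = 2*n**2
g(a, Q) = 45 - Q - a (g(a, Q) = 8 - ((a + Q) - 37) = 8 - ((Q + a) - 37) = 8 - (-37 + Q + a) = 8 + (37 - Q - a) = 45 - Q - a)
g(c(-34), -2348)/R(-2183) = (45 - 1*(-2348) - 2*(-34)**2)/((2659*sqrt(-2183))) = (45 + 2348 - 2*1156)/((2659*(I*sqrt(2183)))) = (45 + 2348 - 1*2312)/((2659*I*sqrt(2183))) = (45 + 2348 - 2312)*(-I*sqrt(2183)/5804597) = 81*(-I*sqrt(2183)/5804597) = -81*I*sqrt(2183)/5804597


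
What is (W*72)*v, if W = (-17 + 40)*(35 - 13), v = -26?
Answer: -947232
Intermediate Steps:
W = 506 (W = 23*22 = 506)
(W*72)*v = (506*72)*(-26) = 36432*(-26) = -947232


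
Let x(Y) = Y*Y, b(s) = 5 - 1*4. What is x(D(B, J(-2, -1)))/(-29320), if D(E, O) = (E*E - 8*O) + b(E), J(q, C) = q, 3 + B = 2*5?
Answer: -1089/7330 ≈ -0.14857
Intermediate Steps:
B = 7 (B = -3 + 2*5 = -3 + 10 = 7)
b(s) = 1 (b(s) = 5 - 4 = 1)
D(E, O) = 1 + E**2 - 8*O (D(E, O) = (E*E - 8*O) + 1 = (E**2 - 8*O) + 1 = 1 + E**2 - 8*O)
x(Y) = Y**2
x(D(B, J(-2, -1)))/(-29320) = (1 + 7**2 - 8*(-2))**2/(-29320) = (1 + 49 + 16)**2*(-1/29320) = 66**2*(-1/29320) = 4356*(-1/29320) = -1089/7330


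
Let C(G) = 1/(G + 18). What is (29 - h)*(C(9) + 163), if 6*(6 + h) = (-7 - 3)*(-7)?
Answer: 308140/81 ≈ 3804.2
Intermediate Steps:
C(G) = 1/(18 + G)
h = 17/3 (h = -6 + ((-7 - 3)*(-7))/6 = -6 + (-10*(-7))/6 = -6 + (1/6)*70 = -6 + 35/3 = 17/3 ≈ 5.6667)
(29 - h)*(C(9) + 163) = (29 - 1*17/3)*(1/(18 + 9) + 163) = (29 - 17/3)*(1/27 + 163) = 70*(1/27 + 163)/3 = (70/3)*(4402/27) = 308140/81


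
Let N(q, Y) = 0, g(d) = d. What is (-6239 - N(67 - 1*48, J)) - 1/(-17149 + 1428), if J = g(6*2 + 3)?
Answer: -98083318/15721 ≈ -6239.0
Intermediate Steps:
J = 15 (J = 6*2 + 3 = 12 + 3 = 15)
(-6239 - N(67 - 1*48, J)) - 1/(-17149 + 1428) = (-6239 - 1*0) - 1/(-17149 + 1428) = (-6239 + 0) - 1/(-15721) = -6239 - 1*(-1/15721) = -6239 + 1/15721 = -98083318/15721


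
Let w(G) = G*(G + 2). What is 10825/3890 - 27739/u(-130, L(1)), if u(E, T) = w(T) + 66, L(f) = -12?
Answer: -5294563/36177 ≈ -146.35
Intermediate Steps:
w(G) = G*(2 + G)
u(E, T) = 66 + T*(2 + T) (u(E, T) = T*(2 + T) + 66 = 66 + T*(2 + T))
10825/3890 - 27739/u(-130, L(1)) = 10825/3890 - 27739/(66 - 12*(2 - 12)) = 10825*(1/3890) - 27739/(66 - 12*(-10)) = 2165/778 - 27739/(66 + 120) = 2165/778 - 27739/186 = -5294563/36177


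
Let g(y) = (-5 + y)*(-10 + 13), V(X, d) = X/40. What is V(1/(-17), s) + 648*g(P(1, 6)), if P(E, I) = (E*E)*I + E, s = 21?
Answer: 2643839/680 ≈ 3888.0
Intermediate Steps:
P(E, I) = E + I*E**2 (P(E, I) = E**2*I + E = I*E**2 + E = E + I*E**2)
V(X, d) = X/40 (V(X, d) = X*(1/40) = X/40)
g(y) = -15 + 3*y (g(y) = (-5 + y)*3 = -15 + 3*y)
V(1/(-17), s) + 648*g(P(1, 6)) = (1/40)/(-17) + 648*(-15 + 3*(1*(1 + 1*6))) = (1/40)*(-1/17) + 648*(-15 + 3*(1*(1 + 6))) = -1/680 + 648*(-15 + 3*(1*7)) = -1/680 + 648*(-15 + 3*7) = -1/680 + 648*(-15 + 21) = -1/680 + 648*6 = -1/680 + 3888 = 2643839/680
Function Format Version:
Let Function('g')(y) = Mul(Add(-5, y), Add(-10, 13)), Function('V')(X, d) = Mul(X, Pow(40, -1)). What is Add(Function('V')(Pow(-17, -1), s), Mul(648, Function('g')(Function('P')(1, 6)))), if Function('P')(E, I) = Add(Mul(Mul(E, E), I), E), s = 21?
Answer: Rational(2643839, 680) ≈ 3888.0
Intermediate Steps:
Function('P')(E, I) = Add(E, Mul(I, Pow(E, 2))) (Function('P')(E, I) = Add(Mul(Pow(E, 2), I), E) = Add(Mul(I, Pow(E, 2)), E) = Add(E, Mul(I, Pow(E, 2))))
Function('V')(X, d) = Mul(Rational(1, 40), X) (Function('V')(X, d) = Mul(X, Rational(1, 40)) = Mul(Rational(1, 40), X))
Function('g')(y) = Add(-15, Mul(3, y)) (Function('g')(y) = Mul(Add(-5, y), 3) = Add(-15, Mul(3, y)))
Add(Function('V')(Pow(-17, -1), s), Mul(648, Function('g')(Function('P')(1, 6)))) = Add(Mul(Rational(1, 40), Pow(-17, -1)), Mul(648, Add(-15, Mul(3, Mul(1, Add(1, Mul(1, 6))))))) = Add(Mul(Rational(1, 40), Rational(-1, 17)), Mul(648, Add(-15, Mul(3, Mul(1, Add(1, 6)))))) = Add(Rational(-1, 680), Mul(648, Add(-15, Mul(3, Mul(1, 7))))) = Add(Rational(-1, 680), Mul(648, Add(-15, Mul(3, 7)))) = Add(Rational(-1, 680), Mul(648, Add(-15, 21))) = Add(Rational(-1, 680), Mul(648, 6)) = Add(Rational(-1, 680), 3888) = Rational(2643839, 680)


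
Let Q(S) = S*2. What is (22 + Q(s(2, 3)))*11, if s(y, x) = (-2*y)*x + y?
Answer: 22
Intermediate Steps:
s(y, x) = y - 2*x*y (s(y, x) = -2*x*y + y = y - 2*x*y)
Q(S) = 2*S
(22 + Q(s(2, 3)))*11 = (22 + 2*(2*(1 - 2*3)))*11 = (22 + 2*(2*(1 - 6)))*11 = (22 + 2*(2*(-5)))*11 = (22 + 2*(-10))*11 = (22 - 20)*11 = 2*11 = 22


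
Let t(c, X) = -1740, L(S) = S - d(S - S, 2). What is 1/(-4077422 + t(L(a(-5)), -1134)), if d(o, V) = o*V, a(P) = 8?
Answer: -1/4079162 ≈ -2.4515e-7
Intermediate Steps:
d(o, V) = V*o
L(S) = S (L(S) = S - 2*(S - S) = S - 2*0 = S - 1*0 = S + 0 = S)
1/(-4077422 + t(L(a(-5)), -1134)) = 1/(-4077422 - 1740) = 1/(-4079162) = -1/4079162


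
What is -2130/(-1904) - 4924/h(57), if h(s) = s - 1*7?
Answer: -2317199/23800 ≈ -97.361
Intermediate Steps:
h(s) = -7 + s (h(s) = s - 7 = -7 + s)
-2130/(-1904) - 4924/h(57) = -2130/(-1904) - 4924/(-7 + 57) = -2130*(-1/1904) - 4924/50 = 1065/952 - 4924*1/50 = 1065/952 - 2462/25 = -2317199/23800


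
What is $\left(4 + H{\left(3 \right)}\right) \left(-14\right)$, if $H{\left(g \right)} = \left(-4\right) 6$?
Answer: $280$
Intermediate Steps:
$H{\left(g \right)} = -24$
$\left(4 + H{\left(3 \right)}\right) \left(-14\right) = \left(4 - 24\right) \left(-14\right) = \left(-20\right) \left(-14\right) = 280$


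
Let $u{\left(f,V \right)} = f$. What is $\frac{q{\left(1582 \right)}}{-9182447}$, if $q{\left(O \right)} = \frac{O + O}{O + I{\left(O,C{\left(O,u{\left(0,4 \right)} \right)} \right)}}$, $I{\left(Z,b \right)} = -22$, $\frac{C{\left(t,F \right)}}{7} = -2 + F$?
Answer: $- \frac{791}{3581154330} \approx -2.2088 \cdot 10^{-7}$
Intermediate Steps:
$C{\left(t,F \right)} = -14 + 7 F$ ($C{\left(t,F \right)} = 7 \left(-2 + F\right) = -14 + 7 F$)
$q{\left(O \right)} = \frac{2 O}{-22 + O}$ ($q{\left(O \right)} = \frac{O + O}{O - 22} = \frac{2 O}{-22 + O}$)
$\frac{q{\left(1582 \right)}}{-9182447} = \frac{2 \cdot 1582 \frac{1}{-22 + 1582}}{-9182447} = 2 \cdot 1582 \cdot \frac{1}{1560} \left(- \frac{1}{9182447}\right) = \frac{791}{390} \left(- \frac{1}{9182447}\right) = - \frac{791}{3581154330}$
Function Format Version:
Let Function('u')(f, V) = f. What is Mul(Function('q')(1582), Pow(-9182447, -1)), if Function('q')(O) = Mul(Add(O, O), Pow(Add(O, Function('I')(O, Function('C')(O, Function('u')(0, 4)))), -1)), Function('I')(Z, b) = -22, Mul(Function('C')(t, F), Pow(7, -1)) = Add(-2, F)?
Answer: Rational(-791, 3581154330) ≈ -2.2088e-7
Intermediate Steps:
Function('C')(t, F) = Add(-14, Mul(7, F)) (Function('C')(t, F) = Mul(7, Add(-2, F)) = Add(-14, Mul(7, F)))
Function('q')(O) = Mul(2, O, Pow(Add(-22, O), -1)) (Function('q')(O) = Mul(Add(O, O), Pow(Add(O, -22), -1)) = Mul(Mul(2, O), Pow(Add(-22, O), -1)) = Mul(2, O, Pow(Add(-22, O), -1)))
Mul(Function('q')(1582), Pow(-9182447, -1)) = Mul(Mul(2, 1582, Pow(Add(-22, 1582), -1)), Pow(-9182447, -1)) = Mul(Mul(2, 1582, Pow(1560, -1)), Rational(-1, 9182447)) = Mul(Mul(2, 1582, Rational(1, 1560)), Rational(-1, 9182447)) = Mul(Rational(791, 390), Rational(-1, 9182447)) = Rational(-791, 3581154330)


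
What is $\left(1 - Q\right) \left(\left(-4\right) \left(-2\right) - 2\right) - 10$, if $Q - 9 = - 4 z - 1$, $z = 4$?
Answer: $44$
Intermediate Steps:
$Q = -8$ ($Q = 9 - 17 = -8$)
$\left(1 - Q\right) \left(\left(-4\right) \left(-2\right) - 2\right) - 10 = \left(1 - -8\right) \left(\left(-4\right) \left(-2\right) - 2\right) - 10 = \left(1 + 8\right) \left(8 - 2\right) - 10 = 9 \cdot 6 - 10 = 54 - 10 = 44$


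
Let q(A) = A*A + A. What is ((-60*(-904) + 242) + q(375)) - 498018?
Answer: -302536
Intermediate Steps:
q(A) = A + A² (q(A) = A² + A = A + A²)
((-60*(-904) + 242) + q(375)) - 498018 = ((-60*(-904) + 242) + 375*(1 + 375)) - 498018 = ((54240 + 242) + 375*376) - 498018 = (54482 + 141000) - 498018 = 195482 - 498018 = -302536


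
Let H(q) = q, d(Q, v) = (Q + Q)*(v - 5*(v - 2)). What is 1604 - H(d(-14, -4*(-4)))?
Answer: 92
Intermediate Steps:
d(Q, v) = 2*Q*(10 - 4*v) (d(Q, v) = (2*Q)*(v - 5*(-2 + v)) = (2*Q)*(v + (10 - 5*v)) = (2*Q)*(10 - 4*v) = 2*Q*(10 - 4*v))
1604 - H(d(-14, -4*(-4))) = 1604 - 4*(-14)*(5 - (-8)*(-4)) = 1604 - 4*(-14)*(5 - 2*16) = 1604 - 4*(-14)*(5 - 32) = 1604 - 4*(-14)*(-27) = 1604 - 1*1512 = 1604 - 1512 = 92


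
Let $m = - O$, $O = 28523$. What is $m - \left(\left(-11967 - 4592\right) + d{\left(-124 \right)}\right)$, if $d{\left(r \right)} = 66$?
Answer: $-12030$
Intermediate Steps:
$m = -28523$ ($m = \left(-1\right) 28523 = -28523$)
$m - \left(\left(-11967 - 4592\right) + d{\left(-124 \right)}\right) = -28523 - \left(\left(-11967 - 4592\right) + 66\right) = -28523 - \left(-16559 + 66\right) = -28523 - -16493 = -28523 + 16493 = -12030$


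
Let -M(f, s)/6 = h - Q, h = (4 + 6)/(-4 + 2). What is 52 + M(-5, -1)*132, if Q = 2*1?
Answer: 5596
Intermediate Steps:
Q = 2
h = -5 (h = 10/(-2) = 10*(-½) = -5)
M(f, s) = 42 (M(f, s) = -6*(-5 - 1*2) = -6*(-5 - 2) = -6*(-7) = 42)
52 + M(-5, -1)*132 = 52 + 42*132 = 52 + 5544 = 5596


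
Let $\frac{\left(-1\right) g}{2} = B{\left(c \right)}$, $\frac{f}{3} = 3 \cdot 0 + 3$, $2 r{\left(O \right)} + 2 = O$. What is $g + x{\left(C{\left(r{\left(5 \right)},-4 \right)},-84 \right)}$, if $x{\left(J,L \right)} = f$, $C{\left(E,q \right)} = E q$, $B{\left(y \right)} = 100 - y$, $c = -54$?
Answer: $-299$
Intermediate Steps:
$r{\left(O \right)} = -1 + \frac{O}{2}$
$f = 9$ ($f = 3 \left(3 \cdot 0 + 3\right) = 3 \left(0 + 3\right) = 3 \cdot 3 = 9$)
$x{\left(J,L \right)} = 9$
$g = -308$ ($g = - 2 \left(100 - -54\right) = - 2 \left(100 + 54\right) = \left(-2\right) 154 = -308$)
$g + x{\left(C{\left(r{\left(5 \right)},-4 \right)},-84 \right)} = -308 + 9 = -299$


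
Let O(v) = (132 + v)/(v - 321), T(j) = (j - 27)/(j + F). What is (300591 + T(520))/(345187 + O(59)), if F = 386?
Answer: 35676008009/40968777759 ≈ 0.87081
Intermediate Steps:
T(j) = (-27 + j)/(386 + j) (T(j) = (j - 27)/(j + 386) = (-27 + j)/(386 + j))
O(v) = (132 + v)/(-321 + v)
(300591 + T(520))/(345187 + O(59)) = (300591 + (-27 + 520)/(386 + 520))/(345187 + (132 + 59)/(-321 + 59)) = (300591 + 493/906)/(345187 + 191/(-262)) = (300591 + (1/906)*493)/(345187 - 1/262*191) = (300591 + 493/906)/(345187 - 191/262) = 272335939/(906*(90438803/262)) = (272335939/906)*(262/90438803) = 35676008009/40968777759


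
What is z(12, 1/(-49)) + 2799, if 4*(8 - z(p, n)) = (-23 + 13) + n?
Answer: 550663/196 ≈ 2809.5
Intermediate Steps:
z(p, n) = 21/2 - n/4 (z(p, n) = 8 - ((-23 + 13) + n)/4 = 8 - (-10 + n)/4 = 8 + (5/2 - n/4) = 21/2 - n/4)
z(12, 1/(-49)) + 2799 = (21/2 - ¼/(-49)) + 2799 = (21/2 - ¼*(-1/49)) + 2799 = (21/2 + 1/196) + 2799 = 2059/196 + 2799 = 550663/196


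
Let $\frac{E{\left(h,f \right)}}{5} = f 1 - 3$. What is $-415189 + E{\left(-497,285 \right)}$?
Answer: $-413779$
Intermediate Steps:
$E{\left(h,f \right)} = -15 + 5 f$ ($E{\left(h,f \right)} = 5 \left(f 1 - 3\right) = 5 \left(f - 3\right) = 5 \left(-3 + f\right) = -15 + 5 f$)
$-415189 + E{\left(-497,285 \right)} = -415189 + \left(-15 + 5 \cdot 285\right) = -415189 + \left(-15 + 1425\right) = -415189 + 1410 = -413779$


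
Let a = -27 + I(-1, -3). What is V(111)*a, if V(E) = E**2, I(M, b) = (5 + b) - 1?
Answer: -320346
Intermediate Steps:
I(M, b) = 4 + b
a = -26 (a = -27 + (4 - 3) = -27 + 1 = -26)
V(111)*a = 111**2*(-26) = 12321*(-26) = -320346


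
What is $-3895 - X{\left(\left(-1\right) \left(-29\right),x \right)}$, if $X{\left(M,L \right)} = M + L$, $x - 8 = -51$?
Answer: $-3881$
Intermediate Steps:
$x = -43$ ($x = 8 - 51 = -43$)
$X{\left(M,L \right)} = L + M$
$-3895 - X{\left(\left(-1\right) \left(-29\right),x \right)} = -3895 - \left(-43 - -29\right) = -3895 - \left(-43 + 29\right) = -3895 - -14 = -3895 + 14 = -3881$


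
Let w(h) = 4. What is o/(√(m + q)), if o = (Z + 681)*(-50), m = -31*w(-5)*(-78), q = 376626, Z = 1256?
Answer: -48425*√42922/64383 ≈ -155.83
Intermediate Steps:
m = 9672 (m = -31*4*(-78) = -124*(-78) = 9672)
o = -96850 (o = (1256 + 681)*(-50) = 1937*(-50) = -96850)
o/(√(m + q)) = -96850/√(9672 + 376626) = -96850*√42922/128766 = -48425*√42922/64383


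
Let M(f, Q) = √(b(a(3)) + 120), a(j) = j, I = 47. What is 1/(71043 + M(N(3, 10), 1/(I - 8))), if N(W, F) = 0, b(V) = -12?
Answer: 23681/1682369247 - 2*√3/1682369247 ≈ 1.4074e-5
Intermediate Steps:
M(f, Q) = 6*√3 (M(f, Q) = √(-12 + 120) = √108 = 6*√3)
1/(71043 + M(N(3, 10), 1/(I - 8))) = 1/(71043 + 6*√3)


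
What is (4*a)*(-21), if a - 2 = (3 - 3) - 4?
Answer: 168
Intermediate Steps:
a = -2 (a = 2 + ((3 - 3) - 4) = 2 + (0 - 4) = 2 - 4 = -2)
(4*a)*(-21) = (4*(-2))*(-21) = -8*(-21) = 168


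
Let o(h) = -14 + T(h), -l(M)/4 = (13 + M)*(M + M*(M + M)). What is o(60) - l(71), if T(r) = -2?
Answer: 3411392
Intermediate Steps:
l(M) = -4*(13 + M)*(M + 2*M²) (l(M) = -4*(13 + M)*(M + M*(M + M)) = -4*(13 + M)*(M + M*(2*M)) = -4*(13 + M)*(M + 2*M²))
o(h) = -16 (o(h) = -14 - 2 = -16)
o(60) - l(71) = -16 - (-4)*71*(13 + 2*71² + 27*71) = -16 - (-4)*71*(13 + 2*5041 + 1917) = -16 - (-4)*71*(13 + 10082 + 1917) = -16 - (-4)*71*12012 = -16 - 1*(-3411408) = -16 + 3411408 = 3411392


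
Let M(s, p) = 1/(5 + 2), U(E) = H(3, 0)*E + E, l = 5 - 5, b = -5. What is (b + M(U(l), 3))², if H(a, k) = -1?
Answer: 1156/49 ≈ 23.592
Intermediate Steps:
l = 0
U(E) = 0 (U(E) = -E + E = 0)
M(s, p) = ⅐ (M(s, p) = 1/7 = ⅐)
(b + M(U(l), 3))² = (-5 + ⅐)² = (-34/7)² = 1156/49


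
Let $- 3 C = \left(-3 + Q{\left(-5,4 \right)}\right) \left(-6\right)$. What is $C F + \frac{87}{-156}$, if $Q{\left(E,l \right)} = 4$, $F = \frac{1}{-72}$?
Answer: $- \frac{137}{234} \approx -0.58547$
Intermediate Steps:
$F = - \frac{1}{72} \approx -0.013889$
$C = 2$ ($C = - \frac{\left(-3 + 4\right) \left(-6\right)}{3} = - \frac{1 \left(-6\right)}{3} = \left(- \frac{1}{3}\right) \left(-6\right) = 2$)
$C F + \frac{87}{-156} = 2 \left(- \frac{1}{72}\right) + \frac{87}{-156} = - \frac{1}{36} + 87 \left(- \frac{1}{156}\right) = - \frac{1}{36} - \frac{29}{52} = - \frac{137}{234}$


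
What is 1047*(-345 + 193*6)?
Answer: 851211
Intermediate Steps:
1047*(-345 + 193*6) = 1047*(-345 + 1158) = 1047*813 = 851211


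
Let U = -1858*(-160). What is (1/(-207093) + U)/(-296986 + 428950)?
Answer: 61564607039/27328820652 ≈ 2.2527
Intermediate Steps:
U = 297280
(1/(-207093) + U)/(-296986 + 428950) = (1/(-207093) + 297280)/(-296986 + 428950) = (-1/207093 + 297280)/131964 = (61564607039/207093)*(1/131964) = 61564607039/27328820652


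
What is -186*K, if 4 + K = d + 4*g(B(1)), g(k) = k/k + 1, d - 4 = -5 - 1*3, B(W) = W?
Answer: 0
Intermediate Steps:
d = -4 (d = 4 + (-5 - 1*3) = 4 + (-5 - 3) = 4 - 8 = -4)
g(k) = 2 (g(k) = 1 + 1 = 2)
K = 0 (K = -4 + (-4 + 4*2) = -4 + (-4 + 8) = -4 + 4 = 0)
-186*K = -186*0 = 0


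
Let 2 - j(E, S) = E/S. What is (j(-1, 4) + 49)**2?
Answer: 42025/16 ≈ 2626.6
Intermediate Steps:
j(E, S) = 2 - E/S
(j(-1, 4) + 49)**2 = ((2 - 1*(-1)/4) + 49)**2 = ((2 - 1*(-1)*1/4) + 49)**2 = ((2 + 1/4) + 49)**2 = (9/4 + 49)**2 = (205/4)**2 = 42025/16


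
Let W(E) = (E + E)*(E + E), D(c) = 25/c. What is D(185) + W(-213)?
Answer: 6714617/37 ≈ 1.8148e+5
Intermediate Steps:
W(E) = 4*E**2 (W(E) = (2*E)*(2*E) = 4*E**2)
D(185) + W(-213) = 25/185 + 4*(-213)**2 = 25*(1/185) + 4*45369 = 5/37 + 181476 = 6714617/37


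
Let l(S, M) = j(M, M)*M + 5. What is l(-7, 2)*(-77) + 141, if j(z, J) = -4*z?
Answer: 988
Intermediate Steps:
l(S, M) = 5 - 4*M² (l(S, M) = (-4*M)*M + 5 = -4*M² + 5 = 5 - 4*M²)
l(-7, 2)*(-77) + 141 = (5 - 4*2²)*(-77) + 141 = (5 - 4*4)*(-77) + 141 = (5 - 16)*(-77) + 141 = -11*(-77) + 141 = 847 + 141 = 988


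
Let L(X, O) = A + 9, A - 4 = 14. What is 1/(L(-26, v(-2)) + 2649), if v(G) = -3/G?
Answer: 1/2676 ≈ 0.00037369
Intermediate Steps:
A = 18 (A = 4 + 14 = 18)
L(X, O) = 27 (L(X, O) = 18 + 9 = 27)
1/(L(-26, v(-2)) + 2649) = 1/(27 + 2649) = 1/2676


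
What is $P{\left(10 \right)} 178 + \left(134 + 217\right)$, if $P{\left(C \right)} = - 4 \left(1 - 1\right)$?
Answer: $351$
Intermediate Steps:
$P{\left(C \right)} = 0$ ($P{\left(C \right)} = \left(-4\right) 0 = 0$)
$P{\left(10 \right)} 178 + \left(134 + 217\right) = 0 \cdot 178 + \left(134 + 217\right) = 0 + 351 = 351$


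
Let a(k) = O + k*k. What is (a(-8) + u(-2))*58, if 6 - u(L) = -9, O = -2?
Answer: 4466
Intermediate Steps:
u(L) = 15 (u(L) = 6 - 1*(-9) = 6 + 9 = 15)
a(k) = -2 + k² (a(k) = -2 + k*k = -2 + k²)
(a(-8) + u(-2))*58 = ((-2 + (-8)²) + 15)*58 = ((-2 + 64) + 15)*58 = (62 + 15)*58 = 77*58 = 4466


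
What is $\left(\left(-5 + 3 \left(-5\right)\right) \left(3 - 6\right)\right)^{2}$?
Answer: $3600$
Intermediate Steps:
$\left(\left(-5 + 3 \left(-5\right)\right) \left(3 - 6\right)\right)^{2} = \left(\left(-5 - 15\right) \left(3 - 6\right)\right)^{2} = \left(- 20 \left(3 - 6\right)\right)^{2} = \left(\left(-20\right) \left(-3\right)\right)^{2} = 60^{2} = 3600$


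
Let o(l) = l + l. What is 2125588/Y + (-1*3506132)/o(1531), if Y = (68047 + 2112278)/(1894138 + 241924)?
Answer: 6947511398445686/3338077575 ≈ 2.0813e+6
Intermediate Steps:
Y = 2180325/2136062 ≈ 1.0207
o(l) = 2*l
2125588/Y + (-1*3506132)/o(1531) = 2125588/(2180325/2136062) + (-1*3506132)/((2*1531)) = 2125588*(2136062/2180325) - 3506132/3062 = 4540387754456/2180325 - 3506132*1/3062 = 4540387754456/2180325 - 1753066/1531 = 6947511398445686/3338077575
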